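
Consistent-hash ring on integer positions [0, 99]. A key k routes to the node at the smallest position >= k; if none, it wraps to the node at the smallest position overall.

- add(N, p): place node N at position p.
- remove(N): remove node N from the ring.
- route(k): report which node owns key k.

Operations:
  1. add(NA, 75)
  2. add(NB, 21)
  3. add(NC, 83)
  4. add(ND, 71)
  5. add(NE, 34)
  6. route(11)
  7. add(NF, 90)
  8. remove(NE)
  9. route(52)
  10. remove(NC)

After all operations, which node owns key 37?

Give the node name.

Op 1: add NA@75 -> ring=[75:NA]
Op 2: add NB@21 -> ring=[21:NB,75:NA]
Op 3: add NC@83 -> ring=[21:NB,75:NA,83:NC]
Op 4: add ND@71 -> ring=[21:NB,71:ND,75:NA,83:NC]
Op 5: add NE@34 -> ring=[21:NB,34:NE,71:ND,75:NA,83:NC]
Op 6: route key 11: smallest pos >= 11 is 21 -> NB
Op 7: add NF@90 -> ring=[21:NB,34:NE,71:ND,75:NA,83:NC,90:NF]
Op 8: remove NE -> ring=[21:NB,71:ND,75:NA,83:NC,90:NF]
Op 9: route key 52: smallest pos >= 52 is 71 -> ND
Op 10: remove NC -> ring=[21:NB,71:ND,75:NA,90:NF]
Final route key 37: smallest pos >= 37 is 71 -> ND

Answer: ND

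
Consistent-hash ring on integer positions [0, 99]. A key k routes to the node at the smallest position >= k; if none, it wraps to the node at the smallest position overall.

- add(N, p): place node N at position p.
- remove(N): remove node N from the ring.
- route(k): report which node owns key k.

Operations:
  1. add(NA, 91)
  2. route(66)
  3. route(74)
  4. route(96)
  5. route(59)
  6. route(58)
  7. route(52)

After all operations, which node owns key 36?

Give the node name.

Answer: NA

Derivation:
Op 1: add NA@91 -> ring=[91:NA]
Op 2: route key 66: smallest pos >= 66 is 91 -> NA
Op 3: route key 74: smallest pos >= 74 is 91 -> NA
Op 4: route key 96: none >= 96, wrap to smallest pos 91 -> NA
Op 5: route key 59: smallest pos >= 59 is 91 -> NA
Op 6: route key 58: smallest pos >= 58 is 91 -> NA
Op 7: route key 52: smallest pos >= 52 is 91 -> NA
Final route key 36: smallest pos >= 36 is 91 -> NA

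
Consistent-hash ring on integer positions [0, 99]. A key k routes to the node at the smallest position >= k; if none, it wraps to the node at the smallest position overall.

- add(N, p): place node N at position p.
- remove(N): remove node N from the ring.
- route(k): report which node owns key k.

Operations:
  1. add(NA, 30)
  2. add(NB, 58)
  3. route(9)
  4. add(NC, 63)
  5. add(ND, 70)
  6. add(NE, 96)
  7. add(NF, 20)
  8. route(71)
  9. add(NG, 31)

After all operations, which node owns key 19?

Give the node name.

Op 1: add NA@30 -> ring=[30:NA]
Op 2: add NB@58 -> ring=[30:NA,58:NB]
Op 3: route key 9: smallest pos >= 9 is 30 -> NA
Op 4: add NC@63 -> ring=[30:NA,58:NB,63:NC]
Op 5: add ND@70 -> ring=[30:NA,58:NB,63:NC,70:ND]
Op 6: add NE@96 -> ring=[30:NA,58:NB,63:NC,70:ND,96:NE]
Op 7: add NF@20 -> ring=[20:NF,30:NA,58:NB,63:NC,70:ND,96:NE]
Op 8: route key 71: smallest pos >= 71 is 96 -> NE
Op 9: add NG@31 -> ring=[20:NF,30:NA,31:NG,58:NB,63:NC,70:ND,96:NE]
Final route key 19: smallest pos >= 19 is 20 -> NF

Answer: NF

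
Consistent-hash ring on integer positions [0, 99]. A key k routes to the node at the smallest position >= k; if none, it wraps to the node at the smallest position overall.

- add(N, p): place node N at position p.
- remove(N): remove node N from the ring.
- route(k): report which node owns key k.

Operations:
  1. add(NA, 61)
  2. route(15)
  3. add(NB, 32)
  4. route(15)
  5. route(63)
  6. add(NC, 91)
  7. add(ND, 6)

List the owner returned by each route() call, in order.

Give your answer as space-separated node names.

Op 1: add NA@61 -> ring=[61:NA]
Op 2: route key 15: smallest pos >= 15 is 61 -> NA
Op 3: add NB@32 -> ring=[32:NB,61:NA]
Op 4: route key 15: smallest pos >= 15 is 32 -> NB
Op 5: route key 63: none >= 63, wrap to smallest pos 32 -> NB
Op 6: add NC@91 -> ring=[32:NB,61:NA,91:NC]
Op 7: add ND@6 -> ring=[6:ND,32:NB,61:NA,91:NC]

Answer: NA NB NB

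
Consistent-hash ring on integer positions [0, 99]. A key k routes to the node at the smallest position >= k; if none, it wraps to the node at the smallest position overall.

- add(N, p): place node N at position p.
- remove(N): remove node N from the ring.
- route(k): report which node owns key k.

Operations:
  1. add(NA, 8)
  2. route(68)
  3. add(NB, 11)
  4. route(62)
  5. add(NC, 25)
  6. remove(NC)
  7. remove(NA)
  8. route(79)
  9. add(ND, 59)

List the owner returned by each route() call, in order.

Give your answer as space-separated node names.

Op 1: add NA@8 -> ring=[8:NA]
Op 2: route key 68: none >= 68, wrap to smallest pos 8 -> NA
Op 3: add NB@11 -> ring=[8:NA,11:NB]
Op 4: route key 62: none >= 62, wrap to smallest pos 8 -> NA
Op 5: add NC@25 -> ring=[8:NA,11:NB,25:NC]
Op 6: remove NC -> ring=[8:NA,11:NB]
Op 7: remove NA -> ring=[11:NB]
Op 8: route key 79: none >= 79, wrap to smallest pos 11 -> NB
Op 9: add ND@59 -> ring=[11:NB,59:ND]

Answer: NA NA NB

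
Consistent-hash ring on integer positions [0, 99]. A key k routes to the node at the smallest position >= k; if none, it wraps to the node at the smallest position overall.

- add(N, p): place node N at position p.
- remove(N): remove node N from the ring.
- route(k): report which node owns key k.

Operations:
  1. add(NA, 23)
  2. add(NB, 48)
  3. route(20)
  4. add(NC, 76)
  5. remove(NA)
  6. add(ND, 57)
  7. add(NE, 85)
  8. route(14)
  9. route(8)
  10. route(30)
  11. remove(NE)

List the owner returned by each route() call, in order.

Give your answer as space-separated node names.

Answer: NA NB NB NB

Derivation:
Op 1: add NA@23 -> ring=[23:NA]
Op 2: add NB@48 -> ring=[23:NA,48:NB]
Op 3: route key 20: smallest pos >= 20 is 23 -> NA
Op 4: add NC@76 -> ring=[23:NA,48:NB,76:NC]
Op 5: remove NA -> ring=[48:NB,76:NC]
Op 6: add ND@57 -> ring=[48:NB,57:ND,76:NC]
Op 7: add NE@85 -> ring=[48:NB,57:ND,76:NC,85:NE]
Op 8: route key 14: smallest pos >= 14 is 48 -> NB
Op 9: route key 8: smallest pos >= 8 is 48 -> NB
Op 10: route key 30: smallest pos >= 30 is 48 -> NB
Op 11: remove NE -> ring=[48:NB,57:ND,76:NC]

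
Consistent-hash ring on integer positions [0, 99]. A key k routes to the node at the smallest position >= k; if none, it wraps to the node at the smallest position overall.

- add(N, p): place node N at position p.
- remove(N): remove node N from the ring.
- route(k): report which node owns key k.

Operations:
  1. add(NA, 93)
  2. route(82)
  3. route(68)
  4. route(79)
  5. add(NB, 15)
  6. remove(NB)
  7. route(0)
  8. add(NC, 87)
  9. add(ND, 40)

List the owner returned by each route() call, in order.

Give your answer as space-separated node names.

Op 1: add NA@93 -> ring=[93:NA]
Op 2: route key 82: smallest pos >= 82 is 93 -> NA
Op 3: route key 68: smallest pos >= 68 is 93 -> NA
Op 4: route key 79: smallest pos >= 79 is 93 -> NA
Op 5: add NB@15 -> ring=[15:NB,93:NA]
Op 6: remove NB -> ring=[93:NA]
Op 7: route key 0: smallest pos >= 0 is 93 -> NA
Op 8: add NC@87 -> ring=[87:NC,93:NA]
Op 9: add ND@40 -> ring=[40:ND,87:NC,93:NA]

Answer: NA NA NA NA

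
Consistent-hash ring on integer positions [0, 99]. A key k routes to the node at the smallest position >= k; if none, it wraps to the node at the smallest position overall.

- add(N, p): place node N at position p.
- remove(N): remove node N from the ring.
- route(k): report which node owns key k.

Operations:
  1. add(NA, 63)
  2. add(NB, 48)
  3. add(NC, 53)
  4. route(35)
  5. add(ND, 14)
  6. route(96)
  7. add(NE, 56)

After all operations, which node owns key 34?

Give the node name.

Answer: NB

Derivation:
Op 1: add NA@63 -> ring=[63:NA]
Op 2: add NB@48 -> ring=[48:NB,63:NA]
Op 3: add NC@53 -> ring=[48:NB,53:NC,63:NA]
Op 4: route key 35: smallest pos >= 35 is 48 -> NB
Op 5: add ND@14 -> ring=[14:ND,48:NB,53:NC,63:NA]
Op 6: route key 96: none >= 96, wrap to smallest pos 14 -> ND
Op 7: add NE@56 -> ring=[14:ND,48:NB,53:NC,56:NE,63:NA]
Final route key 34: smallest pos >= 34 is 48 -> NB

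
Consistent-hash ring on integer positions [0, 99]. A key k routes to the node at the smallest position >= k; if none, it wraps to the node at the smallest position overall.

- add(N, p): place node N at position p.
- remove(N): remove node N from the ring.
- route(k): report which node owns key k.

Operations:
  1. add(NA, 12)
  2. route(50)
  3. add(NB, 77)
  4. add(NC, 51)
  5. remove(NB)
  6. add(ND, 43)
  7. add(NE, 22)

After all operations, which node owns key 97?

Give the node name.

Op 1: add NA@12 -> ring=[12:NA]
Op 2: route key 50: none >= 50, wrap to smallest pos 12 -> NA
Op 3: add NB@77 -> ring=[12:NA,77:NB]
Op 4: add NC@51 -> ring=[12:NA,51:NC,77:NB]
Op 5: remove NB -> ring=[12:NA,51:NC]
Op 6: add ND@43 -> ring=[12:NA,43:ND,51:NC]
Op 7: add NE@22 -> ring=[12:NA,22:NE,43:ND,51:NC]
Final route key 97: none >= 97, wrap to smallest pos 12 -> NA

Answer: NA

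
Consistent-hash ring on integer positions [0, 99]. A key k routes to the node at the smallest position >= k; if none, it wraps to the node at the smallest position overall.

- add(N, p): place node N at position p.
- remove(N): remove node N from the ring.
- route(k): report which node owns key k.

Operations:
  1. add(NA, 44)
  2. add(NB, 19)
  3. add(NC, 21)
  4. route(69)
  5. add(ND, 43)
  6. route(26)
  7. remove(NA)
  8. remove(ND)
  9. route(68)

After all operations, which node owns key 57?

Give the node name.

Op 1: add NA@44 -> ring=[44:NA]
Op 2: add NB@19 -> ring=[19:NB,44:NA]
Op 3: add NC@21 -> ring=[19:NB,21:NC,44:NA]
Op 4: route key 69: none >= 69, wrap to smallest pos 19 -> NB
Op 5: add ND@43 -> ring=[19:NB,21:NC,43:ND,44:NA]
Op 6: route key 26: smallest pos >= 26 is 43 -> ND
Op 7: remove NA -> ring=[19:NB,21:NC,43:ND]
Op 8: remove ND -> ring=[19:NB,21:NC]
Op 9: route key 68: none >= 68, wrap to smallest pos 19 -> NB
Final route key 57: none >= 57, wrap to smallest pos 19 -> NB

Answer: NB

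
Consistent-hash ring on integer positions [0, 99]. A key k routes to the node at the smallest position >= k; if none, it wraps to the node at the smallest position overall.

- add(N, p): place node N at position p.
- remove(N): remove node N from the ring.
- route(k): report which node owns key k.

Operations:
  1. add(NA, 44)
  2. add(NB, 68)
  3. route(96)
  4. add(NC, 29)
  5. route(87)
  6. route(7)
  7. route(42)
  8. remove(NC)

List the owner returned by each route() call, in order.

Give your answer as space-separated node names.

Answer: NA NC NC NA

Derivation:
Op 1: add NA@44 -> ring=[44:NA]
Op 2: add NB@68 -> ring=[44:NA,68:NB]
Op 3: route key 96: none >= 96, wrap to smallest pos 44 -> NA
Op 4: add NC@29 -> ring=[29:NC,44:NA,68:NB]
Op 5: route key 87: none >= 87, wrap to smallest pos 29 -> NC
Op 6: route key 7: smallest pos >= 7 is 29 -> NC
Op 7: route key 42: smallest pos >= 42 is 44 -> NA
Op 8: remove NC -> ring=[44:NA,68:NB]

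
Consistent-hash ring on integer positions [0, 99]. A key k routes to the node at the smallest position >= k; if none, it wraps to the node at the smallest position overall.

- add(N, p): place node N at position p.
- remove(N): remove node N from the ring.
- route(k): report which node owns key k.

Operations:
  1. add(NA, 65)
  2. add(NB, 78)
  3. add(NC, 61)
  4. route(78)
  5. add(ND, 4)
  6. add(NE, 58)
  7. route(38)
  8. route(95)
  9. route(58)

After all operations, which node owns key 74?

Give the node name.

Answer: NB

Derivation:
Op 1: add NA@65 -> ring=[65:NA]
Op 2: add NB@78 -> ring=[65:NA,78:NB]
Op 3: add NC@61 -> ring=[61:NC,65:NA,78:NB]
Op 4: route key 78: smallest pos >= 78 is 78 -> NB
Op 5: add ND@4 -> ring=[4:ND,61:NC,65:NA,78:NB]
Op 6: add NE@58 -> ring=[4:ND,58:NE,61:NC,65:NA,78:NB]
Op 7: route key 38: smallest pos >= 38 is 58 -> NE
Op 8: route key 95: none >= 95, wrap to smallest pos 4 -> ND
Op 9: route key 58: smallest pos >= 58 is 58 -> NE
Final route key 74: smallest pos >= 74 is 78 -> NB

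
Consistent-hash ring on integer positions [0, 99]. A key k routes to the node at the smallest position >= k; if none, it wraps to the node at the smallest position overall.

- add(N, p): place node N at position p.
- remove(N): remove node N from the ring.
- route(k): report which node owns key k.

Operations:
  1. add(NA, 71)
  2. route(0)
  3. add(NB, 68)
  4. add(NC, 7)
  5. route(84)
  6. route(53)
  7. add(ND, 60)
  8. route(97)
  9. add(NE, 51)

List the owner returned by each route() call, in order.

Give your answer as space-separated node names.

Op 1: add NA@71 -> ring=[71:NA]
Op 2: route key 0: smallest pos >= 0 is 71 -> NA
Op 3: add NB@68 -> ring=[68:NB,71:NA]
Op 4: add NC@7 -> ring=[7:NC,68:NB,71:NA]
Op 5: route key 84: none >= 84, wrap to smallest pos 7 -> NC
Op 6: route key 53: smallest pos >= 53 is 68 -> NB
Op 7: add ND@60 -> ring=[7:NC,60:ND,68:NB,71:NA]
Op 8: route key 97: none >= 97, wrap to smallest pos 7 -> NC
Op 9: add NE@51 -> ring=[7:NC,51:NE,60:ND,68:NB,71:NA]

Answer: NA NC NB NC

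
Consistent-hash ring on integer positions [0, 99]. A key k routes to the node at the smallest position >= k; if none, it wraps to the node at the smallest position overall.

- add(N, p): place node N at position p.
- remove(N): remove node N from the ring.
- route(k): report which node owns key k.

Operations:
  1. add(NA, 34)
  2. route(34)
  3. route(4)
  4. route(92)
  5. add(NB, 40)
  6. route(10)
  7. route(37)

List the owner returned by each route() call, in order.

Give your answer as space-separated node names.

Answer: NA NA NA NA NB

Derivation:
Op 1: add NA@34 -> ring=[34:NA]
Op 2: route key 34: smallest pos >= 34 is 34 -> NA
Op 3: route key 4: smallest pos >= 4 is 34 -> NA
Op 4: route key 92: none >= 92, wrap to smallest pos 34 -> NA
Op 5: add NB@40 -> ring=[34:NA,40:NB]
Op 6: route key 10: smallest pos >= 10 is 34 -> NA
Op 7: route key 37: smallest pos >= 37 is 40 -> NB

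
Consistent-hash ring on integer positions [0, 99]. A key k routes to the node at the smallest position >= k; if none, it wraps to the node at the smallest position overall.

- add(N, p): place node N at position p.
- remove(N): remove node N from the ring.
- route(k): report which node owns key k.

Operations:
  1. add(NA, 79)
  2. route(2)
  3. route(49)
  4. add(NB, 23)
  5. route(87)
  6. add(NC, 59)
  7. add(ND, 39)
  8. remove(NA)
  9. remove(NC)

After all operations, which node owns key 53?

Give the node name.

Op 1: add NA@79 -> ring=[79:NA]
Op 2: route key 2: smallest pos >= 2 is 79 -> NA
Op 3: route key 49: smallest pos >= 49 is 79 -> NA
Op 4: add NB@23 -> ring=[23:NB,79:NA]
Op 5: route key 87: none >= 87, wrap to smallest pos 23 -> NB
Op 6: add NC@59 -> ring=[23:NB,59:NC,79:NA]
Op 7: add ND@39 -> ring=[23:NB,39:ND,59:NC,79:NA]
Op 8: remove NA -> ring=[23:NB,39:ND,59:NC]
Op 9: remove NC -> ring=[23:NB,39:ND]
Final route key 53: none >= 53, wrap to smallest pos 23 -> NB

Answer: NB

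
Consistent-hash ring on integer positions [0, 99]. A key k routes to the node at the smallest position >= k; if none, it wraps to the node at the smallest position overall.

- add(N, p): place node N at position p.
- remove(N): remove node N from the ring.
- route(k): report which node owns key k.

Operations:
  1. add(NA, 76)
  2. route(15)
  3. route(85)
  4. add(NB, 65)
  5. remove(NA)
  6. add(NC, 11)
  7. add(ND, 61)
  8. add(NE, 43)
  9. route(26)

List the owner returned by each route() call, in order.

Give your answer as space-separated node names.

Op 1: add NA@76 -> ring=[76:NA]
Op 2: route key 15: smallest pos >= 15 is 76 -> NA
Op 3: route key 85: none >= 85, wrap to smallest pos 76 -> NA
Op 4: add NB@65 -> ring=[65:NB,76:NA]
Op 5: remove NA -> ring=[65:NB]
Op 6: add NC@11 -> ring=[11:NC,65:NB]
Op 7: add ND@61 -> ring=[11:NC,61:ND,65:NB]
Op 8: add NE@43 -> ring=[11:NC,43:NE,61:ND,65:NB]
Op 9: route key 26: smallest pos >= 26 is 43 -> NE

Answer: NA NA NE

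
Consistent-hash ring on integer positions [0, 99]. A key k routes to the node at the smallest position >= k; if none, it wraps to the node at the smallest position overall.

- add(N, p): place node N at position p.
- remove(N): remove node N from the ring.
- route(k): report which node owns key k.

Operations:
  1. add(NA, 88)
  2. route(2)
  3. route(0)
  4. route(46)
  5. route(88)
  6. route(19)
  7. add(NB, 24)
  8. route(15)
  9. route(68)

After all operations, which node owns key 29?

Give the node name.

Answer: NA

Derivation:
Op 1: add NA@88 -> ring=[88:NA]
Op 2: route key 2: smallest pos >= 2 is 88 -> NA
Op 3: route key 0: smallest pos >= 0 is 88 -> NA
Op 4: route key 46: smallest pos >= 46 is 88 -> NA
Op 5: route key 88: smallest pos >= 88 is 88 -> NA
Op 6: route key 19: smallest pos >= 19 is 88 -> NA
Op 7: add NB@24 -> ring=[24:NB,88:NA]
Op 8: route key 15: smallest pos >= 15 is 24 -> NB
Op 9: route key 68: smallest pos >= 68 is 88 -> NA
Final route key 29: smallest pos >= 29 is 88 -> NA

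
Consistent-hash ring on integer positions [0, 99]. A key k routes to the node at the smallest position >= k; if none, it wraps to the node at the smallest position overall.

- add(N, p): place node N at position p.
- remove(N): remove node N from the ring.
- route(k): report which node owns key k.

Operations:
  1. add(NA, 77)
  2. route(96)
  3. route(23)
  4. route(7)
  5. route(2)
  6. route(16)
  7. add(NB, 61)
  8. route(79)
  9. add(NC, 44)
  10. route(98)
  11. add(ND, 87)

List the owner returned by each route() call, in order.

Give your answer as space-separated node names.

Answer: NA NA NA NA NA NB NC

Derivation:
Op 1: add NA@77 -> ring=[77:NA]
Op 2: route key 96: none >= 96, wrap to smallest pos 77 -> NA
Op 3: route key 23: smallest pos >= 23 is 77 -> NA
Op 4: route key 7: smallest pos >= 7 is 77 -> NA
Op 5: route key 2: smallest pos >= 2 is 77 -> NA
Op 6: route key 16: smallest pos >= 16 is 77 -> NA
Op 7: add NB@61 -> ring=[61:NB,77:NA]
Op 8: route key 79: none >= 79, wrap to smallest pos 61 -> NB
Op 9: add NC@44 -> ring=[44:NC,61:NB,77:NA]
Op 10: route key 98: none >= 98, wrap to smallest pos 44 -> NC
Op 11: add ND@87 -> ring=[44:NC,61:NB,77:NA,87:ND]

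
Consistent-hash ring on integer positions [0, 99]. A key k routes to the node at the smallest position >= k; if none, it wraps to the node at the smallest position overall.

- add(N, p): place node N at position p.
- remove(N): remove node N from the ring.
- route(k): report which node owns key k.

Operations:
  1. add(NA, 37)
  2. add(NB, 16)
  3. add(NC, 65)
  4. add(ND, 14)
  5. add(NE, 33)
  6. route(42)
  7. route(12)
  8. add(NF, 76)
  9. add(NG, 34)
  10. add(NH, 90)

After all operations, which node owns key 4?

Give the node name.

Answer: ND

Derivation:
Op 1: add NA@37 -> ring=[37:NA]
Op 2: add NB@16 -> ring=[16:NB,37:NA]
Op 3: add NC@65 -> ring=[16:NB,37:NA,65:NC]
Op 4: add ND@14 -> ring=[14:ND,16:NB,37:NA,65:NC]
Op 5: add NE@33 -> ring=[14:ND,16:NB,33:NE,37:NA,65:NC]
Op 6: route key 42: smallest pos >= 42 is 65 -> NC
Op 7: route key 12: smallest pos >= 12 is 14 -> ND
Op 8: add NF@76 -> ring=[14:ND,16:NB,33:NE,37:NA,65:NC,76:NF]
Op 9: add NG@34 -> ring=[14:ND,16:NB,33:NE,34:NG,37:NA,65:NC,76:NF]
Op 10: add NH@90 -> ring=[14:ND,16:NB,33:NE,34:NG,37:NA,65:NC,76:NF,90:NH]
Final route key 4: smallest pos >= 4 is 14 -> ND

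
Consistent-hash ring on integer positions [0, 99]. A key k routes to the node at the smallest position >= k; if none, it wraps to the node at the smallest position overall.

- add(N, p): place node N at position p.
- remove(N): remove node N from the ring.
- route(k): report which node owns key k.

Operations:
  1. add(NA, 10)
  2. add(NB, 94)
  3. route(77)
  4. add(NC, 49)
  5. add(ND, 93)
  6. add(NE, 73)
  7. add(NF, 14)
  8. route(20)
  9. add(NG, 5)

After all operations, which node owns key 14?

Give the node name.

Answer: NF

Derivation:
Op 1: add NA@10 -> ring=[10:NA]
Op 2: add NB@94 -> ring=[10:NA,94:NB]
Op 3: route key 77: smallest pos >= 77 is 94 -> NB
Op 4: add NC@49 -> ring=[10:NA,49:NC,94:NB]
Op 5: add ND@93 -> ring=[10:NA,49:NC,93:ND,94:NB]
Op 6: add NE@73 -> ring=[10:NA,49:NC,73:NE,93:ND,94:NB]
Op 7: add NF@14 -> ring=[10:NA,14:NF,49:NC,73:NE,93:ND,94:NB]
Op 8: route key 20: smallest pos >= 20 is 49 -> NC
Op 9: add NG@5 -> ring=[5:NG,10:NA,14:NF,49:NC,73:NE,93:ND,94:NB]
Final route key 14: smallest pos >= 14 is 14 -> NF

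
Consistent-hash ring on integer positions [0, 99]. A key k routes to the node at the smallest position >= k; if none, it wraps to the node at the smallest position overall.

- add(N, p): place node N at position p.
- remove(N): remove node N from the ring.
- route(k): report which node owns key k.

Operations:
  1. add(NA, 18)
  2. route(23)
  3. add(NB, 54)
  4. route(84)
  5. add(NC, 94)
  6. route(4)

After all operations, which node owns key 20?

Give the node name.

Answer: NB

Derivation:
Op 1: add NA@18 -> ring=[18:NA]
Op 2: route key 23: none >= 23, wrap to smallest pos 18 -> NA
Op 3: add NB@54 -> ring=[18:NA,54:NB]
Op 4: route key 84: none >= 84, wrap to smallest pos 18 -> NA
Op 5: add NC@94 -> ring=[18:NA,54:NB,94:NC]
Op 6: route key 4: smallest pos >= 4 is 18 -> NA
Final route key 20: smallest pos >= 20 is 54 -> NB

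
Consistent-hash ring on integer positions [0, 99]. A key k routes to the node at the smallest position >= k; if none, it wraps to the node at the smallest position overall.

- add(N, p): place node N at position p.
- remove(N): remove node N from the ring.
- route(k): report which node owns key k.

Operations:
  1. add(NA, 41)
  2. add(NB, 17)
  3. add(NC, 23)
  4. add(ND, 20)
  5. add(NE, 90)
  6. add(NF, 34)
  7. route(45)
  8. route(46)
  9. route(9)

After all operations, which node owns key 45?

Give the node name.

Answer: NE

Derivation:
Op 1: add NA@41 -> ring=[41:NA]
Op 2: add NB@17 -> ring=[17:NB,41:NA]
Op 3: add NC@23 -> ring=[17:NB,23:NC,41:NA]
Op 4: add ND@20 -> ring=[17:NB,20:ND,23:NC,41:NA]
Op 5: add NE@90 -> ring=[17:NB,20:ND,23:NC,41:NA,90:NE]
Op 6: add NF@34 -> ring=[17:NB,20:ND,23:NC,34:NF,41:NA,90:NE]
Op 7: route key 45: smallest pos >= 45 is 90 -> NE
Op 8: route key 46: smallest pos >= 46 is 90 -> NE
Op 9: route key 9: smallest pos >= 9 is 17 -> NB
Final route key 45: smallest pos >= 45 is 90 -> NE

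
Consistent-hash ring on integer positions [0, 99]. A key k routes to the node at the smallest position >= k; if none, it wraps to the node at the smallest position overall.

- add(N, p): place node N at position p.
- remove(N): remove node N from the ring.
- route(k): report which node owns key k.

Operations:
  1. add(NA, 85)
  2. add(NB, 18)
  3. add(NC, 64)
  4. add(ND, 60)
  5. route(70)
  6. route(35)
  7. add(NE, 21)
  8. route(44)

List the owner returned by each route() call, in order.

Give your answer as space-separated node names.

Answer: NA ND ND

Derivation:
Op 1: add NA@85 -> ring=[85:NA]
Op 2: add NB@18 -> ring=[18:NB,85:NA]
Op 3: add NC@64 -> ring=[18:NB,64:NC,85:NA]
Op 4: add ND@60 -> ring=[18:NB,60:ND,64:NC,85:NA]
Op 5: route key 70: smallest pos >= 70 is 85 -> NA
Op 6: route key 35: smallest pos >= 35 is 60 -> ND
Op 7: add NE@21 -> ring=[18:NB,21:NE,60:ND,64:NC,85:NA]
Op 8: route key 44: smallest pos >= 44 is 60 -> ND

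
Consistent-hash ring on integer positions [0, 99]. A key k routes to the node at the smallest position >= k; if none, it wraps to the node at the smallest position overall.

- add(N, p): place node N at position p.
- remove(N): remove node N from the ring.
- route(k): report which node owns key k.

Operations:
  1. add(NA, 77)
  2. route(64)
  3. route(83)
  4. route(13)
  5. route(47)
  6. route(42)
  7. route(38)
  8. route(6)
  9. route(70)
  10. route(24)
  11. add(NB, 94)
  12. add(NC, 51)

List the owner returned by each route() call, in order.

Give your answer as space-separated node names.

Op 1: add NA@77 -> ring=[77:NA]
Op 2: route key 64: smallest pos >= 64 is 77 -> NA
Op 3: route key 83: none >= 83, wrap to smallest pos 77 -> NA
Op 4: route key 13: smallest pos >= 13 is 77 -> NA
Op 5: route key 47: smallest pos >= 47 is 77 -> NA
Op 6: route key 42: smallest pos >= 42 is 77 -> NA
Op 7: route key 38: smallest pos >= 38 is 77 -> NA
Op 8: route key 6: smallest pos >= 6 is 77 -> NA
Op 9: route key 70: smallest pos >= 70 is 77 -> NA
Op 10: route key 24: smallest pos >= 24 is 77 -> NA
Op 11: add NB@94 -> ring=[77:NA,94:NB]
Op 12: add NC@51 -> ring=[51:NC,77:NA,94:NB]

Answer: NA NA NA NA NA NA NA NA NA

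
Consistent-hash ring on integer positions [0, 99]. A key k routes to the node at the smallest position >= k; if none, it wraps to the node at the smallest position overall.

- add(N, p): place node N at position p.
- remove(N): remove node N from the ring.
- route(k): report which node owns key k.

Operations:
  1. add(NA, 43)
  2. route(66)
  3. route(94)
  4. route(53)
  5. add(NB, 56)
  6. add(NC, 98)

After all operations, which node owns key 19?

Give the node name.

Op 1: add NA@43 -> ring=[43:NA]
Op 2: route key 66: none >= 66, wrap to smallest pos 43 -> NA
Op 3: route key 94: none >= 94, wrap to smallest pos 43 -> NA
Op 4: route key 53: none >= 53, wrap to smallest pos 43 -> NA
Op 5: add NB@56 -> ring=[43:NA,56:NB]
Op 6: add NC@98 -> ring=[43:NA,56:NB,98:NC]
Final route key 19: smallest pos >= 19 is 43 -> NA

Answer: NA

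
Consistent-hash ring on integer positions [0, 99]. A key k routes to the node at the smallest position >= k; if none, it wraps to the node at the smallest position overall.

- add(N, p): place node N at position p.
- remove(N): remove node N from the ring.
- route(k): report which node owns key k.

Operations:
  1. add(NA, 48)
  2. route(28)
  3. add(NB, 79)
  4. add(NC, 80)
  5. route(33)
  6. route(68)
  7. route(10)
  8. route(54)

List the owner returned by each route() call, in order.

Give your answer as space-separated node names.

Answer: NA NA NB NA NB

Derivation:
Op 1: add NA@48 -> ring=[48:NA]
Op 2: route key 28: smallest pos >= 28 is 48 -> NA
Op 3: add NB@79 -> ring=[48:NA,79:NB]
Op 4: add NC@80 -> ring=[48:NA,79:NB,80:NC]
Op 5: route key 33: smallest pos >= 33 is 48 -> NA
Op 6: route key 68: smallest pos >= 68 is 79 -> NB
Op 7: route key 10: smallest pos >= 10 is 48 -> NA
Op 8: route key 54: smallest pos >= 54 is 79 -> NB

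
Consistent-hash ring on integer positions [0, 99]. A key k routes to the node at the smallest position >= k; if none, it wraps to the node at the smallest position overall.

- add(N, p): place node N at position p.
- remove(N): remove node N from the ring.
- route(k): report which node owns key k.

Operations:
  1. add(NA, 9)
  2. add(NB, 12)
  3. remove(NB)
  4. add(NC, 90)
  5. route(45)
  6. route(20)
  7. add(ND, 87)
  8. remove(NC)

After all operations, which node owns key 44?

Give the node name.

Answer: ND

Derivation:
Op 1: add NA@9 -> ring=[9:NA]
Op 2: add NB@12 -> ring=[9:NA,12:NB]
Op 3: remove NB -> ring=[9:NA]
Op 4: add NC@90 -> ring=[9:NA,90:NC]
Op 5: route key 45: smallest pos >= 45 is 90 -> NC
Op 6: route key 20: smallest pos >= 20 is 90 -> NC
Op 7: add ND@87 -> ring=[9:NA,87:ND,90:NC]
Op 8: remove NC -> ring=[9:NA,87:ND]
Final route key 44: smallest pos >= 44 is 87 -> ND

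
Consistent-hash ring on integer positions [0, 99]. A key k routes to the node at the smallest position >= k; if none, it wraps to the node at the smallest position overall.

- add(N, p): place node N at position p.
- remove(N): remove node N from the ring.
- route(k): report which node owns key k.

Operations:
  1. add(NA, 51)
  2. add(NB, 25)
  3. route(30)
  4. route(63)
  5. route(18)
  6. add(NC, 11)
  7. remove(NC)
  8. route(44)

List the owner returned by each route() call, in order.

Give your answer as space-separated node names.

Answer: NA NB NB NA

Derivation:
Op 1: add NA@51 -> ring=[51:NA]
Op 2: add NB@25 -> ring=[25:NB,51:NA]
Op 3: route key 30: smallest pos >= 30 is 51 -> NA
Op 4: route key 63: none >= 63, wrap to smallest pos 25 -> NB
Op 5: route key 18: smallest pos >= 18 is 25 -> NB
Op 6: add NC@11 -> ring=[11:NC,25:NB,51:NA]
Op 7: remove NC -> ring=[25:NB,51:NA]
Op 8: route key 44: smallest pos >= 44 is 51 -> NA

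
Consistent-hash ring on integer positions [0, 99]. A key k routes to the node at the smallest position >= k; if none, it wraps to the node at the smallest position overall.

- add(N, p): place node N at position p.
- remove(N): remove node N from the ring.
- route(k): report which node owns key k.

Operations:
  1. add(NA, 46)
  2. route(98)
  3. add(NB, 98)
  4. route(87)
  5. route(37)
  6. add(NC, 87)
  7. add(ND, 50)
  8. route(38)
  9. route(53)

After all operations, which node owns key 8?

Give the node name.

Answer: NA

Derivation:
Op 1: add NA@46 -> ring=[46:NA]
Op 2: route key 98: none >= 98, wrap to smallest pos 46 -> NA
Op 3: add NB@98 -> ring=[46:NA,98:NB]
Op 4: route key 87: smallest pos >= 87 is 98 -> NB
Op 5: route key 37: smallest pos >= 37 is 46 -> NA
Op 6: add NC@87 -> ring=[46:NA,87:NC,98:NB]
Op 7: add ND@50 -> ring=[46:NA,50:ND,87:NC,98:NB]
Op 8: route key 38: smallest pos >= 38 is 46 -> NA
Op 9: route key 53: smallest pos >= 53 is 87 -> NC
Final route key 8: smallest pos >= 8 is 46 -> NA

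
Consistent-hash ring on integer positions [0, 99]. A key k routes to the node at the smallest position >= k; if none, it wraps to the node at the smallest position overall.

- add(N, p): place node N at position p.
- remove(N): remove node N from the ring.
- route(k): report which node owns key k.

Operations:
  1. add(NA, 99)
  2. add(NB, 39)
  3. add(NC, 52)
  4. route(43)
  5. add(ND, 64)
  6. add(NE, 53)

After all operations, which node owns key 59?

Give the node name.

Op 1: add NA@99 -> ring=[99:NA]
Op 2: add NB@39 -> ring=[39:NB,99:NA]
Op 3: add NC@52 -> ring=[39:NB,52:NC,99:NA]
Op 4: route key 43: smallest pos >= 43 is 52 -> NC
Op 5: add ND@64 -> ring=[39:NB,52:NC,64:ND,99:NA]
Op 6: add NE@53 -> ring=[39:NB,52:NC,53:NE,64:ND,99:NA]
Final route key 59: smallest pos >= 59 is 64 -> ND

Answer: ND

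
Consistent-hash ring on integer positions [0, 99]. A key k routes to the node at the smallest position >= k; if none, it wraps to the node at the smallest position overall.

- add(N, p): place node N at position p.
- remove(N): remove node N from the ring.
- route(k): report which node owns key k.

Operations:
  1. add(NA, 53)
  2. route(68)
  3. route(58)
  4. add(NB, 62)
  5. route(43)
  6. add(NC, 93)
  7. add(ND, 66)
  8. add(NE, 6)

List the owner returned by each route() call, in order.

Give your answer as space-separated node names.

Answer: NA NA NA

Derivation:
Op 1: add NA@53 -> ring=[53:NA]
Op 2: route key 68: none >= 68, wrap to smallest pos 53 -> NA
Op 3: route key 58: none >= 58, wrap to smallest pos 53 -> NA
Op 4: add NB@62 -> ring=[53:NA,62:NB]
Op 5: route key 43: smallest pos >= 43 is 53 -> NA
Op 6: add NC@93 -> ring=[53:NA,62:NB,93:NC]
Op 7: add ND@66 -> ring=[53:NA,62:NB,66:ND,93:NC]
Op 8: add NE@6 -> ring=[6:NE,53:NA,62:NB,66:ND,93:NC]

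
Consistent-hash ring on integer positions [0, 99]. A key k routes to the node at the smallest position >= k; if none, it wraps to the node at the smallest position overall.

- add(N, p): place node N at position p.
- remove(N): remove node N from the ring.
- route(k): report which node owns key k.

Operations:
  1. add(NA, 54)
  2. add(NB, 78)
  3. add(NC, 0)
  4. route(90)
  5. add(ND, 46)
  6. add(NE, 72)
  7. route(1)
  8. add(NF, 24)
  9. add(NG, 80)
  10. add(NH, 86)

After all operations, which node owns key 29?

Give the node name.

Answer: ND

Derivation:
Op 1: add NA@54 -> ring=[54:NA]
Op 2: add NB@78 -> ring=[54:NA,78:NB]
Op 3: add NC@0 -> ring=[0:NC,54:NA,78:NB]
Op 4: route key 90: none >= 90, wrap to smallest pos 0 -> NC
Op 5: add ND@46 -> ring=[0:NC,46:ND,54:NA,78:NB]
Op 6: add NE@72 -> ring=[0:NC,46:ND,54:NA,72:NE,78:NB]
Op 7: route key 1: smallest pos >= 1 is 46 -> ND
Op 8: add NF@24 -> ring=[0:NC,24:NF,46:ND,54:NA,72:NE,78:NB]
Op 9: add NG@80 -> ring=[0:NC,24:NF,46:ND,54:NA,72:NE,78:NB,80:NG]
Op 10: add NH@86 -> ring=[0:NC,24:NF,46:ND,54:NA,72:NE,78:NB,80:NG,86:NH]
Final route key 29: smallest pos >= 29 is 46 -> ND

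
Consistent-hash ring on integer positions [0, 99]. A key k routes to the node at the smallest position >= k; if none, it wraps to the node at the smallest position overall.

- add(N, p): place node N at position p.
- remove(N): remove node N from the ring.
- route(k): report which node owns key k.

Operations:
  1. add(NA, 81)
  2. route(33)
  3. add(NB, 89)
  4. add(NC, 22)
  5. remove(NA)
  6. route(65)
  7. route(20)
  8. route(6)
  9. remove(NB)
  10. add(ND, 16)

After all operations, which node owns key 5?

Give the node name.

Answer: ND

Derivation:
Op 1: add NA@81 -> ring=[81:NA]
Op 2: route key 33: smallest pos >= 33 is 81 -> NA
Op 3: add NB@89 -> ring=[81:NA,89:NB]
Op 4: add NC@22 -> ring=[22:NC,81:NA,89:NB]
Op 5: remove NA -> ring=[22:NC,89:NB]
Op 6: route key 65: smallest pos >= 65 is 89 -> NB
Op 7: route key 20: smallest pos >= 20 is 22 -> NC
Op 8: route key 6: smallest pos >= 6 is 22 -> NC
Op 9: remove NB -> ring=[22:NC]
Op 10: add ND@16 -> ring=[16:ND,22:NC]
Final route key 5: smallest pos >= 5 is 16 -> ND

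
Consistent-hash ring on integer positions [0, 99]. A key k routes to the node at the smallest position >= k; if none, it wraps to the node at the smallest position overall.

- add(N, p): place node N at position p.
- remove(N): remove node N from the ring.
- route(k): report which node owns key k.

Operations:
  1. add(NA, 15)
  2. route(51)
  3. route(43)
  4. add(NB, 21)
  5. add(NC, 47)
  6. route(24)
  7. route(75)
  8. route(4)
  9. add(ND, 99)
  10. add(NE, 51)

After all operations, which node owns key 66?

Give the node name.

Answer: ND

Derivation:
Op 1: add NA@15 -> ring=[15:NA]
Op 2: route key 51: none >= 51, wrap to smallest pos 15 -> NA
Op 3: route key 43: none >= 43, wrap to smallest pos 15 -> NA
Op 4: add NB@21 -> ring=[15:NA,21:NB]
Op 5: add NC@47 -> ring=[15:NA,21:NB,47:NC]
Op 6: route key 24: smallest pos >= 24 is 47 -> NC
Op 7: route key 75: none >= 75, wrap to smallest pos 15 -> NA
Op 8: route key 4: smallest pos >= 4 is 15 -> NA
Op 9: add ND@99 -> ring=[15:NA,21:NB,47:NC,99:ND]
Op 10: add NE@51 -> ring=[15:NA,21:NB,47:NC,51:NE,99:ND]
Final route key 66: smallest pos >= 66 is 99 -> ND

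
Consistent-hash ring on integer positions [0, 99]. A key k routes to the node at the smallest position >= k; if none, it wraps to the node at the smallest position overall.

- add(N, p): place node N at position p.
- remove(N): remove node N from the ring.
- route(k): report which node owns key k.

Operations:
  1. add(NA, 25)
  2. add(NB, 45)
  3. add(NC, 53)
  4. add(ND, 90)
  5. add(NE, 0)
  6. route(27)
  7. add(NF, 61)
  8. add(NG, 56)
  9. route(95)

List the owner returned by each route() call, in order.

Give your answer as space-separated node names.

Op 1: add NA@25 -> ring=[25:NA]
Op 2: add NB@45 -> ring=[25:NA,45:NB]
Op 3: add NC@53 -> ring=[25:NA,45:NB,53:NC]
Op 4: add ND@90 -> ring=[25:NA,45:NB,53:NC,90:ND]
Op 5: add NE@0 -> ring=[0:NE,25:NA,45:NB,53:NC,90:ND]
Op 6: route key 27: smallest pos >= 27 is 45 -> NB
Op 7: add NF@61 -> ring=[0:NE,25:NA,45:NB,53:NC,61:NF,90:ND]
Op 8: add NG@56 -> ring=[0:NE,25:NA,45:NB,53:NC,56:NG,61:NF,90:ND]
Op 9: route key 95: none >= 95, wrap to smallest pos 0 -> NE

Answer: NB NE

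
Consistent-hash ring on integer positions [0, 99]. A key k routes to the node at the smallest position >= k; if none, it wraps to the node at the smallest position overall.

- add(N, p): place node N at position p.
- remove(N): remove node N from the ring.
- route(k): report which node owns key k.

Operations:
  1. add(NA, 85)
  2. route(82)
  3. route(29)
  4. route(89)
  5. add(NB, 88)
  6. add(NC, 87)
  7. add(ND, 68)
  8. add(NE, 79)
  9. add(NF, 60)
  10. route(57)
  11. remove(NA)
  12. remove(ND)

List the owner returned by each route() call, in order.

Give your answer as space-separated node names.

Op 1: add NA@85 -> ring=[85:NA]
Op 2: route key 82: smallest pos >= 82 is 85 -> NA
Op 3: route key 29: smallest pos >= 29 is 85 -> NA
Op 4: route key 89: none >= 89, wrap to smallest pos 85 -> NA
Op 5: add NB@88 -> ring=[85:NA,88:NB]
Op 6: add NC@87 -> ring=[85:NA,87:NC,88:NB]
Op 7: add ND@68 -> ring=[68:ND,85:NA,87:NC,88:NB]
Op 8: add NE@79 -> ring=[68:ND,79:NE,85:NA,87:NC,88:NB]
Op 9: add NF@60 -> ring=[60:NF,68:ND,79:NE,85:NA,87:NC,88:NB]
Op 10: route key 57: smallest pos >= 57 is 60 -> NF
Op 11: remove NA -> ring=[60:NF,68:ND,79:NE,87:NC,88:NB]
Op 12: remove ND -> ring=[60:NF,79:NE,87:NC,88:NB]

Answer: NA NA NA NF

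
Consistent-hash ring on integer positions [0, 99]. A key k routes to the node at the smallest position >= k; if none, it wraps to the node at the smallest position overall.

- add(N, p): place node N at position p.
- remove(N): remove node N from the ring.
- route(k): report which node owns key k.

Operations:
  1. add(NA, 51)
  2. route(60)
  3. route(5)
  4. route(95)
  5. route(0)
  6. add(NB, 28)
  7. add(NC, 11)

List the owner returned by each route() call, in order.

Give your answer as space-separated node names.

Answer: NA NA NA NA

Derivation:
Op 1: add NA@51 -> ring=[51:NA]
Op 2: route key 60: none >= 60, wrap to smallest pos 51 -> NA
Op 3: route key 5: smallest pos >= 5 is 51 -> NA
Op 4: route key 95: none >= 95, wrap to smallest pos 51 -> NA
Op 5: route key 0: smallest pos >= 0 is 51 -> NA
Op 6: add NB@28 -> ring=[28:NB,51:NA]
Op 7: add NC@11 -> ring=[11:NC,28:NB,51:NA]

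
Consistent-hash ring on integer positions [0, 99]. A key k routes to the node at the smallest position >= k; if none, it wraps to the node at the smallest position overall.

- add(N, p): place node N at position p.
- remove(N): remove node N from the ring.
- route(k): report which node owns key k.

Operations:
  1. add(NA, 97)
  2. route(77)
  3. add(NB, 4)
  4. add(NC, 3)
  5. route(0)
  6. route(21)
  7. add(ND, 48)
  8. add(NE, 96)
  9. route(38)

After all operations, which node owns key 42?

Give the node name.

Answer: ND

Derivation:
Op 1: add NA@97 -> ring=[97:NA]
Op 2: route key 77: smallest pos >= 77 is 97 -> NA
Op 3: add NB@4 -> ring=[4:NB,97:NA]
Op 4: add NC@3 -> ring=[3:NC,4:NB,97:NA]
Op 5: route key 0: smallest pos >= 0 is 3 -> NC
Op 6: route key 21: smallest pos >= 21 is 97 -> NA
Op 7: add ND@48 -> ring=[3:NC,4:NB,48:ND,97:NA]
Op 8: add NE@96 -> ring=[3:NC,4:NB,48:ND,96:NE,97:NA]
Op 9: route key 38: smallest pos >= 38 is 48 -> ND
Final route key 42: smallest pos >= 42 is 48 -> ND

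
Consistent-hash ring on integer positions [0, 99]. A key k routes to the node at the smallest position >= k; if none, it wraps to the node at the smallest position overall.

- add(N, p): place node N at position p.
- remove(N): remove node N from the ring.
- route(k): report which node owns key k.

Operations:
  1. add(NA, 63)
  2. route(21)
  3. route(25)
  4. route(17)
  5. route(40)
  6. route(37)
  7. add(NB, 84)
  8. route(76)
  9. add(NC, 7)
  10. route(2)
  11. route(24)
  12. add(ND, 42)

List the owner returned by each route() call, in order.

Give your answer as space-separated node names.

Op 1: add NA@63 -> ring=[63:NA]
Op 2: route key 21: smallest pos >= 21 is 63 -> NA
Op 3: route key 25: smallest pos >= 25 is 63 -> NA
Op 4: route key 17: smallest pos >= 17 is 63 -> NA
Op 5: route key 40: smallest pos >= 40 is 63 -> NA
Op 6: route key 37: smallest pos >= 37 is 63 -> NA
Op 7: add NB@84 -> ring=[63:NA,84:NB]
Op 8: route key 76: smallest pos >= 76 is 84 -> NB
Op 9: add NC@7 -> ring=[7:NC,63:NA,84:NB]
Op 10: route key 2: smallest pos >= 2 is 7 -> NC
Op 11: route key 24: smallest pos >= 24 is 63 -> NA
Op 12: add ND@42 -> ring=[7:NC,42:ND,63:NA,84:NB]

Answer: NA NA NA NA NA NB NC NA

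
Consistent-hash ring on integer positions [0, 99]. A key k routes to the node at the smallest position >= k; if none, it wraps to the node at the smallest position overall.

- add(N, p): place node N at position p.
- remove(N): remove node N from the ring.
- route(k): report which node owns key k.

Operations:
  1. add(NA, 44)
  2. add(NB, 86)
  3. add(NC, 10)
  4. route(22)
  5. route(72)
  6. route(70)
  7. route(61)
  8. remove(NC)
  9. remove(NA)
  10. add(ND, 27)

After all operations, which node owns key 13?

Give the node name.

Op 1: add NA@44 -> ring=[44:NA]
Op 2: add NB@86 -> ring=[44:NA,86:NB]
Op 3: add NC@10 -> ring=[10:NC,44:NA,86:NB]
Op 4: route key 22: smallest pos >= 22 is 44 -> NA
Op 5: route key 72: smallest pos >= 72 is 86 -> NB
Op 6: route key 70: smallest pos >= 70 is 86 -> NB
Op 7: route key 61: smallest pos >= 61 is 86 -> NB
Op 8: remove NC -> ring=[44:NA,86:NB]
Op 9: remove NA -> ring=[86:NB]
Op 10: add ND@27 -> ring=[27:ND,86:NB]
Final route key 13: smallest pos >= 13 is 27 -> ND

Answer: ND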